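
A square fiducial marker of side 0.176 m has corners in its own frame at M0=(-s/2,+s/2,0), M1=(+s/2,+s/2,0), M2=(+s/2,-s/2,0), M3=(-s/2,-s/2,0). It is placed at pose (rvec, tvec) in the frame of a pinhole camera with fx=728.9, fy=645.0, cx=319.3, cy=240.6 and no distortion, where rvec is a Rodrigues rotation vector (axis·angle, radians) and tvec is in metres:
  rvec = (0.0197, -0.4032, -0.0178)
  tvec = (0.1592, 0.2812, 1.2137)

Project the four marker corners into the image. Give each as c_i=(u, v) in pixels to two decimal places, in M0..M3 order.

c0=(368.33, 443.21) c1=(459.99, 430.10) c2=(459.06, 339.64) c3=(367.03, 347.50)

Intrinsics K: fx=728.9, fy=645.0, cx=319.3, cy=240.6
Marker side s = 0.176 m; corners in marker frame (Z=0):
  M0 = (-0.0880, +0.0880, 0)
  M1 = (+0.0880, +0.0880, 0)
  M2 = (+0.0880, -0.0880, 0)
  M3 = (-0.0880, -0.0880, 0)
rvec = (0.0197, -0.4032, -0.0178), |rvec| = θ = 0.40407 rad = 23.152°
Rodrigues: sinθ=0.39317, 1−cosθ=0.08053; R = I + sinθ·[k]× + (1−cosθ)·[k]×²:
    [+0.91966 +0.01340 -0.39249]
    [-0.02124 +0.99965 -0.01563]
    [+0.39214 +0.02271 +0.91962]
t = (0.1592, 0.2812, 1.2137) m
M0: Pc = R·M0+t = (+0.07945, +0.37104, +1.18119); u = 728.9·(+0.07945)/1.18119 + 319.3 = 368.3274, v = 645.0·(+0.37104)/1.18119 + 240.6 = 443.2090
M1: Pc = R·M1+t = (+0.24131, +0.36730, +1.25021); u = 728.9·(+0.24131)/1.25021 + 319.3 = 459.9890, v = 645.0·(+0.36730)/1.25021 + 240.6 = 430.0957
M2: Pc = R·M2+t = (+0.23895, +0.19136, +1.24621); u = 728.9·(+0.23895)/1.24621 + 319.3 = 459.0606, v = 645.0·(+0.19136)/1.24621 + 240.6 = 339.6429
M3: Pc = R·M3+t = (+0.07709, +0.19510, +1.17719); u = 728.9·(+0.07709)/1.17719 + 319.3 = 367.0334, v = 645.0·(+0.19510)/1.17719 + 240.6 = 347.4977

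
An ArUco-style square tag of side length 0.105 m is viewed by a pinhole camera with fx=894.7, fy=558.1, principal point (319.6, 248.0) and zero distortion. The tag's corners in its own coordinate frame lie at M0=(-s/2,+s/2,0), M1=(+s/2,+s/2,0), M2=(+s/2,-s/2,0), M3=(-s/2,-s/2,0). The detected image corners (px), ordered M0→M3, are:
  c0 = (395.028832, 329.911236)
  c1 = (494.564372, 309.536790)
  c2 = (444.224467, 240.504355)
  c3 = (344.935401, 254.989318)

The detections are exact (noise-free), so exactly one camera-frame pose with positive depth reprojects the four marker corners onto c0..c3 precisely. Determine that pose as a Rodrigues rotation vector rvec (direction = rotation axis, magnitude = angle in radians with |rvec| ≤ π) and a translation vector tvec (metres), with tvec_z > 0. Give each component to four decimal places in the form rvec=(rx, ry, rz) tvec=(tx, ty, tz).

Intrinsics K: fx=894.7, fy=558.1, cx=319.6, cy=248.0
Marker side s = 0.105 m; corners in marker frame (Z=0):
  M0 = (-0.0525, +0.0525, 0)
  M1 = (+0.0525, +0.0525, 0)
  M2 = (+0.0525, -0.0525, 0)
  M3 = (-0.0525, -0.0525, 0)
Detected image corners:
  c0 = (395.028832, 329.911236) px
  c1 = (494.564372, 309.536790) px
  c2 = (444.224467, 240.504355) px
  c3 = (344.935401, 254.989318) px
Planar DLT: solve 8×8 A·h = b for H (H[2,2]=1):
  H  [+1236.03149 +322.26578 +420.99685]
  H  [+30.11514 +578.99563 +282.71764]
  H  [+0.68925 -0.37178 +1.00000]
B = K⁻¹H; ‖b₁‖=1.351896, ‖b₂‖=1.351896; λ = 2/(‖b₁‖+‖b₂‖) = 0.739702, sign → tz>0 ⇒ λ=+0.739702
r₁ = λ·B[:,0] = (+0.83978,-0.18664,+0.50984); r₂ = λ·B[:,1] = (+0.36467,+0.88960,-0.27500)
r₃ = r₁×r₂ = (-0.40223,+0.41687,+0.81513); SVD([r₁ r₂ r₃]) → R = UVᵀ:
  R  [+0.83978 +0.36467 -0.40223]
  R  [-0.18664 +0.88960 +0.41687]
  R  [+0.50984 -0.27500 +0.81513]
t = (+0.08383, +0.04601, +0.73970) m
tr R = 2.544507; θ = arccos((tr R − 1)/2) = 0.688416 rad = 39.443°
axis k = ((R−Rᵀ)₃₂, (R−Rᵀ)₁₃, (R−Rᵀ)₂₁) / (2 sinθ) = (-0.544511, -0.717807, -0.433890)
rvec = θ·k = (-0.374850, -0.494150, -0.298696)

rvec=(-0.3749, -0.4941, -0.2987) tvec=(0.0838, 0.0460, 0.7397)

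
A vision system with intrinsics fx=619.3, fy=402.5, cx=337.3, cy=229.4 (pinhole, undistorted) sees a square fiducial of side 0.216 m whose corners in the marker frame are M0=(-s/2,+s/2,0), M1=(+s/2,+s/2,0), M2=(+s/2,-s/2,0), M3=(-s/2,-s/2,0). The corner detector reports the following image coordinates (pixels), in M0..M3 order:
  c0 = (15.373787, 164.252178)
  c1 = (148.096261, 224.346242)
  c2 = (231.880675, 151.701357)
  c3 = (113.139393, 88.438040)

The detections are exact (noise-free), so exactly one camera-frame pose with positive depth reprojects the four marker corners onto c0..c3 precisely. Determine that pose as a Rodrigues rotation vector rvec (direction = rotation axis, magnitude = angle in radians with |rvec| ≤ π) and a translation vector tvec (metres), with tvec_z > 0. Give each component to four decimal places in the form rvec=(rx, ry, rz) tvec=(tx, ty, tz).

rvec=(-0.0954, -0.4224, 0.6193) tvec=(-0.3028, -0.1622, 0.9085)

Intrinsics K: fx=619.3, fy=402.5, cx=337.3, cy=229.4
Marker side s = 0.216 m; corners in marker frame (Z=0):
  M0 = (-0.1080, +0.1080, 0)
  M1 = (+0.1080, +0.1080, 0)
  M2 = (+0.1080, -0.1080, 0)
  M3 = (-0.1080, -0.1080, 0)
Detected image corners:
  c0 = (15.373787, 164.252178) px
  c1 = (148.096261, 224.346242) px
  c2 = (231.880675, 151.701357) px
  c3 = (113.139393, 88.438040) px
Planar DLT: solve 8×8 A·h = b for H (H[2,2]=1):
  H  [+630.97334 -448.45407 +130.91672]
  H  [+347.17969 +306.78794 +157.55420]
  H  [+0.39092 -0.23258 +1.00000]
B = K⁻¹H; ‖b₁‖=1.100747, ‖b₂‖=1.100747; λ = 2/(‖b₁‖+‖b₂‖) = 0.908474, sign → tz>0 ⇒ λ=+0.908474
r₁ = λ·B[:,0] = (+0.73217,+0.58121,+0.35514); r₂ = λ·B[:,1] = (-0.54278,+0.81287,-0.21129)
r₃ = r₁×r₂ = (-0.41148,-0.03806,+0.91062); SVD([r₁ r₂ r₃]) → R = UVᵀ:
  R  [+0.73217 -0.54278 -0.41148]
  R  [+0.58121 +0.81287 -0.03806]
  R  [+0.35514 -0.21129 +0.91062]
t = (-0.30275, -0.16216, +0.90847) m
tr R = 2.455663; θ = arccos((tr R − 1)/2) = 0.755642 rad = 43.295°
axis k = ((R−Rᵀ)₃₂, (R−Rᵀ)₁₃, (R−Rᵀ)₂₁) / (2 sinθ) = (-0.126307, -0.558959, +0.819519)
rvec = θ·k = (-0.095443, -0.422373, +0.619263)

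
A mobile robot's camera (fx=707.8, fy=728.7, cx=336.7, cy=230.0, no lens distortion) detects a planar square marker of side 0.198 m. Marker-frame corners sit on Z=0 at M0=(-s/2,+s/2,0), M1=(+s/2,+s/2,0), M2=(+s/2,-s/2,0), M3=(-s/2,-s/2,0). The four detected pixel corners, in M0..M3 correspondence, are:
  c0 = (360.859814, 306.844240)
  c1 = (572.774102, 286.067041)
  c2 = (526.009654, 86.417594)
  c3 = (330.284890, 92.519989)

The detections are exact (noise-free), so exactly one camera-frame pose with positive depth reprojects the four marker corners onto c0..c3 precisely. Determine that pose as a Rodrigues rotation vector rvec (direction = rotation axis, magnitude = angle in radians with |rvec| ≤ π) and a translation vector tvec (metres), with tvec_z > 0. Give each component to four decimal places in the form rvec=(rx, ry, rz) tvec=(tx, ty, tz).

Intrinsics K: fx=707.8, fy=728.7, cx=336.7, cy=230.0
Marker side s = 0.198 m; corners in marker frame (Z=0):
  M0 = (-0.0990, +0.0990, 0)
  M1 = (+0.0990, +0.0990, 0)
  M2 = (+0.0990, -0.0990, 0)
  M3 = (-0.0990, -0.0990, 0)
Detected image corners:
  c0 = (360.859814, 306.844240) px
  c1 = (572.774102, 286.067041) px
  c2 = (526.009654, 86.417594) px
  c3 = (330.284890, 92.519989) px
Planar DLT: solve 8×8 A·h = b for H (H[2,2]=1):
  H  [+1174.28066 -10.73023 +449.90412]
  H  [-2.89021 +954.76794 +187.99619]
  H  [+0.32798 -0.46339 +1.00000]
B = K⁻¹H; ‖b₁‖=1.542156, ‖b₂‖=1.542156; λ = 2/(‖b₁‖+‖b₂‖) = 0.648443, sign → tz>0 ⇒ λ=+0.648443
r₁ = λ·B[:,0] = (+0.97463,-0.06970,+0.21268); r₂ = λ·B[:,1] = (+0.13311,+0.94445,-0.30048)
r₃ = r₁×r₂ = (-0.17992,+0.32117,+0.92977); SVD([r₁ r₂ r₃]) → R = UVᵀ:
  R  [+0.97463 +0.13311 -0.17992]
  R  [-0.06970 +0.94445 +0.32117]
  R  [+0.21268 -0.30048 +0.92977]
t = (+0.10371, -0.03738, +0.64844) m
tr R = 2.848861; θ = arccos((tr R − 1)/2) = 0.391257 rad = 22.417°
axis k = ((R−Rᵀ)₃₂, (R−Rᵀ)₁₃, (R−Rᵀ)₂₁) / (2 sinθ) = (-0.815067, -0.514742, -0.265907)
rvec = θ·k = (-0.318900, -0.201396, -0.104038)

rvec=(-0.3189, -0.2014, -0.1040) tvec=(0.1037, -0.0374, 0.6484)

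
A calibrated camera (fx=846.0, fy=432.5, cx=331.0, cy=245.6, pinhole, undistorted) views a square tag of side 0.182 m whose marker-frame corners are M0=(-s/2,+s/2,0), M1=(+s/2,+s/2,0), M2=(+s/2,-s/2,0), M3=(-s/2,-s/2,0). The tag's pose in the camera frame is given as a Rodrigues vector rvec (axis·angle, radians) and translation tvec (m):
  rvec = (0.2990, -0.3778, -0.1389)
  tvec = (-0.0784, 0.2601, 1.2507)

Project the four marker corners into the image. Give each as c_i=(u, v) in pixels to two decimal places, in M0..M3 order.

Intrinsics K: fx=846.0, fy=432.5, cx=331.0, cy=245.6
Marker side s = 0.182 m; corners in marker frame (Z=0):
  M0 = (-0.0910, +0.0910, 0)
  M1 = (+0.0910, +0.0910, 0)
  M2 = (+0.0910, -0.0910, 0)
  M3 = (-0.0910, -0.0910, 0)
rvec = (0.2990, -0.3778, -0.1389), |rvec| = θ = 0.50143 rad = 28.730°
Rodrigues: sinθ=0.48068, 1−cosθ=0.12310; R = I + sinθ·[k]× + (1−cosθ)·[k]×²:
    [+0.92067 +0.07784 -0.38250]
    [-0.18846 +0.94678 -0.26093]
    [+0.34183 +0.31232 +0.88634]
t = (-0.0784, 0.2601, 1.2507) m
M0: Pc = R·M0+t = (-0.15510, +0.36341, +1.24801); u = 846.0·(-0.15510)/1.24801 + 331.0 = 225.8633, v = 432.5·(+0.36341)/1.24801 + 245.6 = 371.5389
M1: Pc = R·M1+t = (+0.01246, +0.32911, +1.31023); u = 846.0·(+0.01246)/1.31023 + 331.0 = 339.0484, v = 432.5·(+0.32911)/1.31023 + 245.6 = 354.2368
M2: Pc = R·M2+t = (-0.00170, +0.15679, +1.25339); u = 846.0·(-0.00170)/1.25339 + 331.0 = 329.8506, v = 432.5·(+0.15679)/1.25339 + 245.6 = 299.7038
M3: Pc = R·M3+t = (-0.16926, +0.19109, +1.19117); u = 846.0·(-0.16926)/1.19117 + 331.0 = 210.7839, v = 432.5·(+0.19109)/1.19117 + 245.6 = 314.9834

c0=(225.86, 371.54) c1=(339.05, 354.24) c2=(329.85, 299.70) c3=(210.78, 314.98)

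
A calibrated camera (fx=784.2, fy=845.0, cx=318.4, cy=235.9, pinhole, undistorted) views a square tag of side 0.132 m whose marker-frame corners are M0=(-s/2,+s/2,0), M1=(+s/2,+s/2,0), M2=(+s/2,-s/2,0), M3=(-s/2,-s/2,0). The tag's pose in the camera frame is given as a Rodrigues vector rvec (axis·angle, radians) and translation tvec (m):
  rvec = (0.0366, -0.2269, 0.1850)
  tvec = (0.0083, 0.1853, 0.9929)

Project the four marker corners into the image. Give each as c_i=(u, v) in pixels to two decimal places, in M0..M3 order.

c0=(264.57, 441.66) c1=(364.41, 455.25) c2=(383.67, 346.87) c3=(284.21, 329.93)

Intrinsics K: fx=784.2, fy=845.0, cx=318.4, cy=235.9
Marker side s = 0.132 m; corners in marker frame (Z=0):
  M0 = (-0.0660, +0.0660, 0)
  M1 = (+0.0660, +0.0660, 0)
  M2 = (+0.0660, -0.0660, 0)
  M3 = (-0.0660, -0.0660, 0)
rvec = (0.0366, -0.2269, 0.1850), |rvec| = θ = 0.29504 rad = 16.905°
Rodrigues: sinθ=0.29078, 1−cosθ=0.04321; R = I + sinθ·[k]× + (1−cosθ)·[k]×²:
    [+0.95746 -0.18645 -0.22026]
    [+0.17821 +0.98235 -0.05691]
    [+0.22698 +0.01523 +0.97378]
t = (0.0083, 0.1853, 0.9929) m
M0: Pc = R·M0+t = (-0.06720, +0.23837, +0.97892); u = 784.2·(-0.06720)/0.97892 + 318.4 = 264.5690, v = 845.0·(+0.23837)/0.97892 + 235.9 = 441.6620
M1: Pc = R·M1+t = (+0.05919, +0.26190, +1.00889); u = 784.2·(+0.05919)/1.00889 + 318.4 = 364.4051, v = 845.0·(+0.26190)/1.00889 + 235.9 = 455.2532
M2: Pc = R·M2+t = (+0.08380, +0.13223, +1.00688); u = 784.2·(+0.08380)/1.00688 + 318.4 = 383.6655, v = 845.0·(+0.13223)/1.00688 + 235.9 = 346.8686
M3: Pc = R·M3+t = (-0.04259, +0.10870, +0.97691); u = 784.2·(-0.04259)/0.97691 + 318.4 = 284.2145, v = 845.0·(+0.10870)/0.97691 + 235.9 = 329.9252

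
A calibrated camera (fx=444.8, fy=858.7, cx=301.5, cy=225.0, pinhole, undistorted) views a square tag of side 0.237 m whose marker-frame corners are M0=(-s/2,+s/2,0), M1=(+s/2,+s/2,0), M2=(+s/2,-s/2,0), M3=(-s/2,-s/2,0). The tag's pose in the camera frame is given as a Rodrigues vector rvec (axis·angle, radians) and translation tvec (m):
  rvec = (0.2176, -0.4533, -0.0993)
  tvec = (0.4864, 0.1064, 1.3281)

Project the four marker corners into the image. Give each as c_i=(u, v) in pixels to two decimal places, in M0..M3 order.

c0=(433.02, 381.95) c1=(490.73, 350.00) c2=(494.73, 208.63) c3=(434.81, 230.62)

Intrinsics K: fx=444.8, fy=858.7, cx=301.5, cy=225.0
Marker side s = 0.237 m; corners in marker frame (Z=0):
  M0 = (-0.1185, +0.1185, 0)
  M1 = (+0.1185, +0.1185, 0)
  M2 = (+0.1185, -0.1185, 0)
  M3 = (-0.1185, -0.1185, 0)
rvec = (0.2176, -0.4533, -0.0993), |rvec| = θ = 0.51253 rad = 29.366°
Rodrigues: sinθ=0.49039, 1−cosθ=0.12850; R = I + sinθ·[k]× + (1−cosθ)·[k]×²:
    [+0.89467 +0.04676 -0.44428]
    [-0.14326 +0.97202 -0.18618]
    [+0.42314 +0.23022 +0.87633]
t = (0.4864, 0.1064, 1.3281) m
M0: Pc = R·M0+t = (+0.38592, +0.23856, +1.30524); u = 444.8·(+0.38592)/1.30524 + 301.5 = 433.0152, v = 858.7·(+0.23856)/1.30524 + 225.0 = 381.9456
M1: Pc = R·M1+t = (+0.59796, +0.20461, +1.40552); u = 444.8·(+0.59796)/1.40552 + 301.5 = 490.7336, v = 858.7·(+0.20461)/1.40552 + 225.0 = 350.0045
M2: Pc = R·M2+t = (+0.58688, -0.02576, +1.35096); u = 444.8·(+0.58688)/1.35096 + 301.5 = 494.7273, v = 858.7·(-0.02576)/1.35096 + 225.0 = 208.6264
M3: Pc = R·M3+t = (+0.37484, +0.00819, +1.25068); u = 444.8·(+0.37484)/1.25068 + 301.5 = 434.8112, v = 858.7·(+0.00819)/1.25068 + 225.0 = 230.6247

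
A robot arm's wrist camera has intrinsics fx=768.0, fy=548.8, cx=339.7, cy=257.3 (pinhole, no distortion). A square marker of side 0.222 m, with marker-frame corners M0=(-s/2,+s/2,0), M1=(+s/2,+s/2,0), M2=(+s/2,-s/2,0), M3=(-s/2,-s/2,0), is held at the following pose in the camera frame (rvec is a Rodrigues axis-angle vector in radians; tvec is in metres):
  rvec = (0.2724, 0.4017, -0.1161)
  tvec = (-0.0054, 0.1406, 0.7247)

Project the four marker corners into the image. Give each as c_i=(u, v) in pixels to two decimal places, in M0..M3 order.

Intrinsics K: fx=768.0, fy=548.8, cx=339.7, cy=257.3
Marker side s = 0.222 m; corners in marker frame (Z=0):
  M0 = (-0.1110, +0.1110, 0)
  M1 = (+0.1110, +0.1110, 0)
  M2 = (+0.1110, -0.1110, 0)
  M3 = (-0.1110, -0.1110, 0)
rvec = (0.2724, 0.4017, -0.1161), |rvec| = θ = 0.49904 rad = 28.593°
Rodrigues: sinθ=0.47859, 1−cosθ=0.12196; R = I + sinθ·[k]× + (1−cosθ)·[k]×²:
    [+0.91438 +0.16493 +0.36975]
    [-0.05776 +0.95706 -0.28407]
    [-0.40072 +0.23839 +0.88464]
t = (-0.0054, 0.1406, 0.7247) m
M0: Pc = R·M0+t = (-0.08859, +0.25324, +0.79564); u = 768.0·(-0.08859)/0.79564 + 339.7 = 254.1885, v = 548.8·(+0.25324)/0.79564 + 257.3 = 431.9775
M1: Pc = R·M1+t = (+0.11440, +0.24042, +0.70668); u = 768.0·(+0.11440)/0.70668 + 339.7 = 464.0294, v = 548.8·(+0.24042)/0.70668 + 257.3 = 444.0094
M2: Pc = R·M2+t = (+0.07779, +0.02796, +0.65376); u = 768.0·(+0.07779)/0.65376 + 339.7 = 431.0826, v = 548.8·(+0.02796)/0.65376 + 257.3 = 280.7672
M3: Pc = R·M3+t = (-0.12520, +0.04078, +0.74272); u = 768.0·(-0.12520)/0.74272 + 339.7 = 210.2354, v = 548.8·(+0.04078)/0.74272 + 257.3 = 287.4304

c0=(254.19, 431.98) c1=(464.03, 444.01) c2=(431.08, 280.77) c3=(210.24, 287.43)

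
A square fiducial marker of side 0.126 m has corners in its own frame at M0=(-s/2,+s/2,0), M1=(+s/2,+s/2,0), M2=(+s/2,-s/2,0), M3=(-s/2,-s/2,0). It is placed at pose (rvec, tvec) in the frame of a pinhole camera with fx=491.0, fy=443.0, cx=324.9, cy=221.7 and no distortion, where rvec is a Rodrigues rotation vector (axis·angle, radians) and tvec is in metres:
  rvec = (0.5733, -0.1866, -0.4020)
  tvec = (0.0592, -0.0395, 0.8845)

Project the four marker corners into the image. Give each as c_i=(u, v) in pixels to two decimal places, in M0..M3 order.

c0=(336.73, 238.68) c1=(397.32, 213.22) c2=(380.35, 162.44) c3=(314.55, 189.56)

Intrinsics K: fx=491.0, fy=443.0, cx=324.9, cy=221.7
Marker side s = 0.126 m; corners in marker frame (Z=0):
  M0 = (-0.0630, +0.0630, 0)
  M1 = (+0.0630, +0.0630, 0)
  M2 = (+0.0630, -0.0630, 0)
  M3 = (-0.0630, -0.0630, 0)
rvec = (0.5733, -0.1866, -0.4020), |rvec| = θ = 0.72464 rad = 41.519°
Rodrigues: sinθ=0.66286, 1−cosθ=0.25126; R = I + sinθ·[k]× + (1−cosθ)·[k]×²:
    [+0.90601 +0.31654 -0.28097]
    [-0.41892 +0.76540 -0.48853]
    [+0.06041 +0.56032 +0.82607]
t = (0.0592, -0.0395, 0.8845) m
M0: Pc = R·M0+t = (+0.02206, +0.03511, +0.91599); u = 491.0·(+0.02206)/0.91599 + 324.9 = 336.7267, v = 443.0·(+0.03511)/0.91599 + 221.7 = 238.6813
M1: Pc = R·M1+t = (+0.13622, -0.01767, +0.92361); u = 491.0·(+0.13622)/0.92361 + 324.9 = 397.3166, v = 443.0·(-0.01767)/0.92361 + 221.7 = 213.2240
M2: Pc = R·M2+t = (+0.09634, -0.11411, +0.85301); u = 491.0·(+0.09634)/0.85301 + 324.9 = 380.3524, v = 443.0·(-0.11411)/0.85301 + 221.7 = 162.4369
M3: Pc = R·M3+t = (-0.01782, -0.06133, +0.84539); u = 491.0·(-0.01782)/0.84539 + 324.9 = 314.5497, v = 443.0·(-0.06133)/0.84539 + 221.7 = 189.5629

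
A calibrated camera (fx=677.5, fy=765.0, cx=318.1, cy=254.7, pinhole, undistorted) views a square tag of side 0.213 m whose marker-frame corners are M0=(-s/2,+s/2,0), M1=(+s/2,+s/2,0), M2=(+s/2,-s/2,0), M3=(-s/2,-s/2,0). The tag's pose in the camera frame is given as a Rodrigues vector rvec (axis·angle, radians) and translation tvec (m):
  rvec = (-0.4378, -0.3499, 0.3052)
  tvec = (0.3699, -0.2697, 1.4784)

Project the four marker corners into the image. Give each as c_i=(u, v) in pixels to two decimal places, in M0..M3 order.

c0=(439.94, 136.75) c1=(523.98, 181.40) c2=(530.57, 95.68) c3=(452.27, 50.75)

Intrinsics K: fx=677.5, fy=765.0, cx=318.1, cy=254.7
Marker side s = 0.213 m; corners in marker frame (Z=0):
  M0 = (-0.1065, +0.1065, 0)
  M1 = (+0.1065, +0.1065, 0)
  M2 = (+0.1065, -0.1065, 0)
  M3 = (-0.1065, -0.1065, 0)
rvec = (-0.4378, -0.3499, 0.3052), |rvec| = θ = 0.63816 rad = 36.564°
Rodrigues: sinθ=0.59572, 1−cosθ=0.19681; R = I + sinθ·[k]× + (1−cosθ)·[k]×²:
    [+0.89582 -0.21087 -0.39120]
    [+0.35893 +0.86236 +0.35708]
    [+0.26206 -0.46029 +0.84821]
t = (0.3699, -0.2697, 1.4784) m
M0: Pc = R·M0+t = (+0.25204, -0.21608, +1.40147); u = 677.5·(+0.25204)/1.40147 + 318.1 = 439.9400, v = 765.0·(-0.21608)/1.40147 + 254.7 = 136.7489
M1: Pc = R·M1+t = (+0.44285, -0.13963, +1.45729); u = 677.5·(+0.44285)/1.45729 + 318.1 = 523.9815, v = 765.0·(-0.13963)/1.45729 + 254.7 = 181.4003
M2: Pc = R·M2+t = (+0.48776, -0.32332, +1.55533); u = 677.5·(+0.48776)/1.55533 + 318.1 = 530.5689, v = 765.0·(-0.32332)/1.55533 + 254.7 = 95.6752
M3: Pc = R·M3+t = (+0.29695, -0.39977, +1.49951); u = 677.5·(+0.29695)/1.49951 + 318.1 = 452.2675, v = 765.0·(-0.39977)/1.49951 + 254.7 = 50.7522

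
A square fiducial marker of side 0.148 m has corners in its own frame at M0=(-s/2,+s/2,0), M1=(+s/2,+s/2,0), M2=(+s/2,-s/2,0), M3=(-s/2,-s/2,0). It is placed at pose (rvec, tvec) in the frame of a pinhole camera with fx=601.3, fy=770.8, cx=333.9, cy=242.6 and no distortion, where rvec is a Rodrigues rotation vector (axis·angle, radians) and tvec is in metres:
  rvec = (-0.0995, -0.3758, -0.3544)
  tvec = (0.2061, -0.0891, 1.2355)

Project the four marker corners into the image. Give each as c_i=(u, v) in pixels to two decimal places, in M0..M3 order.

Intrinsics K: fx=601.3, fy=770.8, cx=333.9, cy=242.6
Marker side s = 0.148 m; corners in marker frame (Z=0):
  M0 = (-0.0740, +0.0740, 0)
  M1 = (+0.0740, +0.0740, 0)
  M2 = (+0.0740, -0.0740, 0)
  M3 = (-0.0740, -0.0740, 0)
rvec = (-0.0995, -0.3758, -0.3544), |rvec| = θ = 0.52605 rad = 30.140°
Rodrigues: sinθ=0.50212, 1−cosθ=0.13520; R = I + sinθ·[k]× + (1−cosθ)·[k]×²:
    [+0.86964 +0.35655 -0.34148]
    [-0.32001 +0.93380 +0.16004]
    [+0.37593 -0.02990 +0.92616]
t = (0.2061, -0.0891, 1.2355) m
M0: Pc = R·M0+t = (+0.16813, +0.00368, +1.20547); u = 601.3·(+0.16813)/1.20547 + 333.9 = 417.7658, v = 770.8·(+0.00368)/1.20547 + 242.6 = 244.9542
M1: Pc = R·M1+t = (+0.29684, -0.04368, +1.26111); u = 601.3·(+0.29684)/1.26111 + 333.9 = 475.4332, v = 770.8·(-0.04368)/1.26111 + 242.6 = 215.9025
M2: Pc = R·M2+t = (+0.24407, -0.18188, +1.26553); u = 601.3·(+0.24407)/1.26553 + 333.9 = 449.8658, v = 770.8·(-0.18188)/1.26553 + 242.6 = 131.8209
M3: Pc = R·M3+t = (+0.11536, -0.13452, +1.20989); u = 601.3·(+0.11536)/1.20989 + 333.9 = 391.2335, v = 770.8·(-0.13452)/1.20989 + 242.6 = 156.8997

c0=(417.77, 244.95) c1=(475.43, 215.90) c2=(449.87, 131.82) c3=(391.23, 156.90)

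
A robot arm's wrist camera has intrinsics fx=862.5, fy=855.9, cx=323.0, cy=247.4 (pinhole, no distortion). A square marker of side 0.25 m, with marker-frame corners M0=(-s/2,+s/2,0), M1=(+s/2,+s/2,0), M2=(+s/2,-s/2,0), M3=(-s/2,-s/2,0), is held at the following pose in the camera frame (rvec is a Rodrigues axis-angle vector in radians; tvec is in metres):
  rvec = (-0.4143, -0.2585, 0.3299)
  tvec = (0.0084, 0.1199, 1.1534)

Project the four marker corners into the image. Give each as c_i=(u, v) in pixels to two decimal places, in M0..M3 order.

Intrinsics K: fx=862.5, fy=855.9, cx=323.0, cy=247.4
Marker side s = 0.25 m; corners in marker frame (Z=0):
  M0 = (-0.1250, +0.1250, 0)
  M1 = (+0.1250, +0.1250, 0)
  M2 = (+0.1250, -0.1250, 0)
  M3 = (-0.1250, -0.1250, 0)
rvec = (-0.4143, -0.2585, 0.3299), |rvec| = θ = 0.58932 rad = 33.766°
Rodrigues: sinθ=0.55580, 1−cosθ=0.16868; R = I + sinθ·[k]× + (1−cosθ)·[k]×²:
    [+0.91468 -0.25912 -0.31018]
    [+0.36315 +0.86377 +0.34931]
    [+0.17741 -0.43215 +0.88418]
t = (0.0084, 0.1199, 1.1534) m
M0: Pc = R·M0+t = (-0.13833, +0.18248, +1.07720); u = 862.5·(-0.13833)/1.07720 + 323.0 = 212.2453, v = 855.9·(+0.18248)/1.07720 + 247.4 = 392.3890
M1: Pc = R·M1+t = (+0.09035, +0.27327, +1.12156); u = 862.5·(+0.09035)/1.12156 + 323.0 = 392.4778, v = 855.9·(+0.27327)/1.12156 + 247.4 = 455.9384
M2: Pc = R·M2+t = (+0.15513, +0.05732, +1.22960); u = 862.5·(+0.15513)/1.22960 + 323.0 = 431.8126, v = 855.9·(+0.05732)/1.22960 + 247.4 = 287.3009
M3: Pc = R·M3+t = (-0.07355, -0.03347, +1.18524); u = 862.5·(-0.07355)/1.18524 + 323.0 = 269.4807, v = 855.9·(-0.03347)/1.18524 + 247.4 = 223.2337

c0=(212.25, 392.39) c1=(392.48, 455.94) c2=(431.81, 287.30) c3=(269.48, 223.23)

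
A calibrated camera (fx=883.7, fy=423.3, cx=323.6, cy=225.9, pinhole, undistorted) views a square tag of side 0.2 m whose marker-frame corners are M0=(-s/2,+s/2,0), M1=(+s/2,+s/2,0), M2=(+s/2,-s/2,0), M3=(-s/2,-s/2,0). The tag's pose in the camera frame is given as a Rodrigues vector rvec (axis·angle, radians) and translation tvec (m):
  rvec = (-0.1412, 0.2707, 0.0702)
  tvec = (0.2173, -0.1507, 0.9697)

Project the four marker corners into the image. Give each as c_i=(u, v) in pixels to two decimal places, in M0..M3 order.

c0=(424.54, 201.40) c1=(613.17, 204.53) c2=(621.60, 117.61) c3=(437.35, 119.22)

Intrinsics K: fx=883.7, fy=423.3, cx=323.6, cy=225.9
Marker side s = 0.2 m; corners in marker frame (Z=0):
  M0 = (-0.1000, +0.1000, 0)
  M1 = (+0.1000, +0.1000, 0)
  M2 = (+0.1000, -0.1000, 0)
  M3 = (-0.1000, -0.1000, 0)
rvec = (-0.1412, 0.2707, 0.0702), |rvec| = θ = 0.31328 rad = 17.950°
Rodrigues: sinθ=0.30818, 1−cosθ=0.04867; R = I + sinθ·[k]× + (1−cosθ)·[k]×²:
    [+0.96122 -0.08801 +0.26138]
    [+0.05010 +0.98767 +0.14833]
    [-0.27121 -0.12948 +0.95377]
t = (0.2173, -0.1507, 0.9697) m
M0: Pc = R·M0+t = (+0.11238, -0.05694, +0.98387); u = 883.7·(+0.11238)/0.98387 + 323.6 = 424.5355, v = 423.3·(-0.05694)/0.98387 + 225.9 = 201.4008
M1: Pc = R·M1+t = (+0.30462, -0.04692, +0.92963); u = 883.7·(+0.30462)/0.92963 + 323.6 = 613.1696, v = 423.3·(-0.04692)/0.92963 + 225.9 = 204.5340
M2: Pc = R·M2+t = (+0.32222, -0.24446, +0.95553); u = 883.7·(+0.32222)/0.95553 + 323.6 = 621.6014, v = 423.3·(-0.24446)/0.95553 + 225.9 = 117.6053
M3: Pc = R·M3+t = (+0.12998, -0.25448, +1.00977); u = 883.7·(+0.12998)/1.00977 + 323.6 = 437.3519, v = 423.3·(-0.25448)/1.00977 + 225.9 = 119.2220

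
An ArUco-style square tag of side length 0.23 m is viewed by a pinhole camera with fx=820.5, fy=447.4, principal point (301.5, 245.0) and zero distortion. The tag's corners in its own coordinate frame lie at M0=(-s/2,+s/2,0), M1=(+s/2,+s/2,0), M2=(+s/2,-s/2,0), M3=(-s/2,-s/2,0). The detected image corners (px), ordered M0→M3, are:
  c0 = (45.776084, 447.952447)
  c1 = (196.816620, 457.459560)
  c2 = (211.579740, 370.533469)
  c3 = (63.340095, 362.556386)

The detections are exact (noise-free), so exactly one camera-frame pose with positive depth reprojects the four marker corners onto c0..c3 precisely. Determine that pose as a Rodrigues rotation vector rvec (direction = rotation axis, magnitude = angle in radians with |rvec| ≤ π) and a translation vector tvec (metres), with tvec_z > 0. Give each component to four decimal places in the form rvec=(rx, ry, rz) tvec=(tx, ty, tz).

rvec=(-0.1129, 0.0799, 0.0784) tvec=(-0.2590, 0.4517, 1.2311)

Intrinsics K: fx=820.5, fy=447.4, cx=301.5, cy=245.0
Marker side s = 0.23 m; corners in marker frame (Z=0):
  M0 = (-0.1150, +0.1150, 0)
  M1 = (+0.1150, +0.1150, 0)
  M2 = (+0.1150, -0.1150, 0)
  M3 = (-0.1150, -0.1150, 0)
Detected image corners:
  c0 = (45.776084, 447.952447) px
  c1 = (196.816620, 457.459560) px
  c2 = (211.579740, 370.533469) px
  c3 = (63.340095, 362.556386) px
Planar DLT: solve 8×8 A·h = b for H (H[2,2]=1):
  H  [+641.72294 -81.80612 +128.87378]
  H  [+10.03739 +338.23402 +409.15150]
  H  [-0.06820 -0.08875 +1.00000]
B = K⁻¹H; ‖b₁‖=0.812253, ‖b₂‖=0.812253; λ = 2/(‖b₁‖+‖b₂‖) = 1.231143, sign → tz>0 ⇒ λ=+1.231143
r₁ = λ·B[:,0] = (+0.99375,+0.07360,-0.08397); r₂ = λ·B[:,1] = (-0.08260,+0.99058,-0.10926)
r₃ = r₁×r₂ = (+0.07513,+0.11551,+0.99046); SVD([r₁ r₂ r₃]) → R = UVᵀ:
  R  [+0.99375 -0.08260 +0.07513]
  R  [+0.07360 +0.99058 +0.11551]
  R  [-0.08397 -0.10926 +0.99046]
t = (-0.25902, +0.45171, +1.23114) m
tr R = 2.974782; θ = arccos((tr R − 1)/2) = 0.158969 rad = 9.108°
axis k = ((R−Rᵀ)₃₂, (R−Rᵀ)₁₃, (R−Rᵀ)₂₁) / (2 sinθ) = (-0.709961, +0.502534, +0.493371)
rvec = θ·k = (-0.112862, +0.079887, +0.078431)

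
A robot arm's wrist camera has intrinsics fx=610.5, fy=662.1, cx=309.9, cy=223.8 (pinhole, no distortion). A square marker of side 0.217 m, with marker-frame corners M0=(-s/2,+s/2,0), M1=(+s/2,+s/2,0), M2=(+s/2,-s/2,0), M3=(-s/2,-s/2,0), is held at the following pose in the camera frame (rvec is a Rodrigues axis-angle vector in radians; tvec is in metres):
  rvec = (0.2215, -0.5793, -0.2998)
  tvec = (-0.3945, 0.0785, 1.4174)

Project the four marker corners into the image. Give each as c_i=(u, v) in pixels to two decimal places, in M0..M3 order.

Intrinsics K: fx=610.5, fy=662.1, cx=309.9, cy=223.8
Marker side s = 0.217 m; corners in marker frame (Z=0):
  M0 = (-0.1085, +0.1085, 0)
  M1 = (+0.1085, +0.1085, 0)
  M2 = (+0.1085, -0.1085, 0)
  M3 = (-0.1085, -0.1085, 0)
rvec = (0.2215, -0.5793, -0.2998), |rvec| = θ = 0.68886 rad = 39.469°
Rodrigues: sinθ=0.63566, 1−cosθ=0.22803; R = I + sinθ·[k]× + (1−cosθ)·[k]×²:
    [+0.79555 +0.21499 -0.56647]
    [-0.33831 +0.93323 -0.12094]
    [+0.50265 +0.28785 +0.81516]
t = (-0.3945, 0.0785, 1.4174) m
M0: Pc = R·M0+t = (-0.45749, +0.21646, +1.39409); u = 610.5·(-0.45749)/1.39409 + 309.9 = 109.5562, v = 662.1·(+0.21646)/1.39409 + 223.8 = 326.6047
M1: Pc = R·M1+t = (-0.28486, +0.14305, +1.50317); u = 610.5·(-0.28486)/1.50317 + 309.9 = 194.2075, v = 662.1·(+0.14305)/1.50317 + 223.8 = 286.8090
M2: Pc = R·M2+t = (-0.33151, -0.05946, +1.44071); u = 610.5·(-0.33151)/1.44071 + 309.9 = 169.4228, v = 662.1·(-0.05946)/1.44071 + 223.8 = 196.4733
M3: Pc = R·M3+t = (-0.50414, +0.01395, +1.33163); u = 610.5·(-0.50414)/1.33163 + 309.9 = 78.7706, v = 662.1·(+0.01395)/1.33163 + 223.8 = 230.7363

c0=(109.56, 326.60) c1=(194.21, 286.81) c2=(169.42, 196.47) c3=(78.77, 230.74)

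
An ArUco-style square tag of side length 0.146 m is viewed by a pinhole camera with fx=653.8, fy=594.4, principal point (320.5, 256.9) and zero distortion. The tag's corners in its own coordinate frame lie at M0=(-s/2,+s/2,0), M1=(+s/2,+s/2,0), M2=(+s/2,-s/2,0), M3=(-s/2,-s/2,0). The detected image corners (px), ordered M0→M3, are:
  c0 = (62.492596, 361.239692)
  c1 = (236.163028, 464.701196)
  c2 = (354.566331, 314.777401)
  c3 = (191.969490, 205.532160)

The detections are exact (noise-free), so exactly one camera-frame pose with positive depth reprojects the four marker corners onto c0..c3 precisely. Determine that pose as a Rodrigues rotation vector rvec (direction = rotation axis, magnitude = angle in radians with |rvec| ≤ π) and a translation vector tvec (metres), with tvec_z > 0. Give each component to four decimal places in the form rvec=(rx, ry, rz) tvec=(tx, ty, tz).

Intrinsics K: fx=653.8, fy=594.4, cx=320.5, cy=256.9
Marker side s = 0.146 m; corners in marker frame (Z=0):
  M0 = (-0.0730, +0.0730, 0)
  M1 = (+0.0730, +0.0730, 0)
  M2 = (+0.0730, -0.0730, 0)
  M3 = (-0.0730, -0.0730, 0)
Detected image corners:
  c0 = (62.492596, 361.239692) px
  c1 = (236.163028, 464.701196) px
  c2 = (354.566331, 314.777401) px
  c3 = (191.969490, 205.532160) px
Planar DLT: solve 8×8 A·h = b for H (H[2,2]=1):
  H  [+1231.17105 -884.16779 +214.40013]
  H  [+856.19718 +988.29621 +337.07466]
  H  [+0.37883 -0.17185 +1.00000]
B = K⁻¹H; ‖b₁‖=2.157461, ‖b₂‖=2.157461; λ = 2/(‖b₁‖+‖b₂‖) = 0.463508, sign → tz>0 ⇒ λ=+0.463508
r₁ = λ·B[:,0] = (+0.78675,+0.59176,+0.17559); r₂ = λ·B[:,1] = (-0.58778,+0.80509,-0.07965)
r₃ = r₁×r₂ = (-0.18850,-0.04054,+0.98124); SVD([r₁ r₂ r₃]) → R = UVᵀ:
  R  [+0.78675 -0.58778 -0.18850]
  R  [+0.59176 +0.80509 -0.04054]
  R  [+0.17559 -0.07965 +0.98124]
t = (-0.07522, +0.06252, +0.46351) m
tr R = 2.573081; θ = arccos((tr R − 1)/2) = 0.665609 rad = 38.137°
axis k = ((R−Rᵀ)₃₂, (R−Rᵀ)₁₃, (R−Rᵀ)₂₁) / (2 sinθ) = (-0.031669, -0.294796, +0.955035)
rvec = θ·k = (-0.021079, -0.196219, +0.635681)

rvec=(-0.0211, -0.1962, 0.6357) tvec=(-0.0752, 0.0625, 0.4635)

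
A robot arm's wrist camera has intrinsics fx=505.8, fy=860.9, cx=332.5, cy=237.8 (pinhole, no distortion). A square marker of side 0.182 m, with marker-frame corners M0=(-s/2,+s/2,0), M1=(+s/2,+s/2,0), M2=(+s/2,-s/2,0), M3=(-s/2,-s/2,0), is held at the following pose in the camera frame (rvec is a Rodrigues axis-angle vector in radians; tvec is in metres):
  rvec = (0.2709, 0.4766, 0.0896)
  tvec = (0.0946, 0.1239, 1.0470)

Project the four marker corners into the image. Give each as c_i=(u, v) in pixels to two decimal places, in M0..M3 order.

Intrinsics K: fx=505.8, fy=860.9, cx=332.5, cy=237.8
Marker side s = 0.182 m; corners in marker frame (Z=0):
  M0 = (-0.0910, +0.0910, 0)
  M1 = (+0.0910, +0.0910, 0)
  M2 = (+0.0910, -0.0910, 0)
  M3 = (-0.0910, -0.0910, 0)
rvec = (0.2709, 0.4766, 0.0896), |rvec| = θ = 0.55548 rad = 31.827°
Rodrigues: sinθ=0.52735, 1−cosθ=0.15035; R = I + sinθ·[k]× + (1−cosθ)·[k]×²:
    [+0.88540 -0.02215 +0.46429]
    [+0.14798 +0.96033 -0.23637]
    [-0.44064 +0.27799 +0.85356]
t = (0.0946, 0.1239, 1.0470) m
M0: Pc = R·M0+t = (+0.01201, +0.19782, +1.11240); u = 505.8·(+0.01201)/1.11240 + 332.5 = 337.9620, v = 860.9·(+0.19782)/1.11240 + 237.8 = 390.8992
M1: Pc = R·M1+t = (+0.17316, +0.22476, +1.03220); u = 505.8·(+0.17316)/1.03220 + 332.5 = 417.3503, v = 860.9·(+0.22476)/1.03220 + 237.8 = 425.2562
M2: Pc = R·M2+t = (+0.17719, +0.04998, +0.98160); u = 505.8·(+0.17719)/0.98160 + 332.5 = 423.8009, v = 860.9·(+0.04998)/0.98160 + 237.8 = 281.6305
M3: Pc = R·M3+t = (+0.01604, +0.02304, +1.06180); u = 505.8·(+0.01604)/1.06180 + 332.5 = 340.1426, v = 860.9·(+0.02304)/1.06180 + 237.8 = 256.4842

c0=(337.96, 390.90) c1=(417.35, 425.26) c2=(423.80, 281.63) c3=(340.14, 256.48)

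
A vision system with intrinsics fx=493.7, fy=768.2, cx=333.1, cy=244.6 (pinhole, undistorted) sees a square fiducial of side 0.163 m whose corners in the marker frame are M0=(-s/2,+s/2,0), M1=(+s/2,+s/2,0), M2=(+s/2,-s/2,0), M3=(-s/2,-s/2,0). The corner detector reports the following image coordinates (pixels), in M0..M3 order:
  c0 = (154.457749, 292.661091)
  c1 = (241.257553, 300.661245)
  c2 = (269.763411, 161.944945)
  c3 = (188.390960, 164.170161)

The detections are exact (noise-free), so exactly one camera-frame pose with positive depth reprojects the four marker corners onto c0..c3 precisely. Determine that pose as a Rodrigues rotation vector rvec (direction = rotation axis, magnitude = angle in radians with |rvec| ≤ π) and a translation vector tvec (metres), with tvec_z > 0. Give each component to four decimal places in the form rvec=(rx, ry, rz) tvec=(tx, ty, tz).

Intrinsics K: fx=493.7, fy=768.2, cx=333.1, cy=244.6
Marker side s = 0.163 m; corners in marker frame (Z=0):
  M0 = (-0.0815, +0.0815, 0)
  M1 = (+0.0815, +0.0815, 0)
  M2 = (+0.0815, -0.0815, 0)
  M3 = (-0.0815, -0.0815, 0)
Detected image corners:
  c0 = (154.457749, 292.661091) px
  c1 = (241.257553, 300.661245) px
  c2 = (269.763411, 161.944945) px
  c3 = (188.390960, 164.170161) px
Planar DLT: solve 8×8 A·h = b for H (H[2,2]=1):
  H  [+417.47671 -312.92570 +212.62021]
  H  [-88.84946 +688.43658 +226.72528]
  H  [-0.45731 -0.56577 +1.00000]
B = K⁻¹H; ‖b₁‖=1.241818, ‖b₂‖=1.241818; λ = 2/(‖b₁‖+‖b₂‖) = 0.805271, sign → tz>0 ⇒ λ=+0.805271
r₁ = λ·B[:,0] = (+0.92941,+0.02412,-0.36826); r₂ = λ·B[:,1] = (-0.20302,+0.86672,-0.45560)
r₃ = r₁×r₂ = (+0.30819,+0.49820,+0.81044); SVD([r₁ r₂ r₃]) → R = UVᵀ:
  R  [+0.92941 -0.20302 +0.30819]
  R  [+0.02412 +0.86672 +0.49820]
  R  [-0.36826 -0.45560 +0.81044]
t = (-0.19651, -0.01874, +0.80527) m
tr R = 2.606573; θ = arccos((tr R − 1)/2) = 0.638003 rad = 36.555°
axis k = ((R−Rᵀ)₃₂, (R−Rᵀ)₁₃, (R−Rᵀ)₂₁) / (2 sinθ) = (-0.800719, +0.567882, +0.190681)
rvec = θ·k = (-0.510861, +0.362311, +0.121655)

rvec=(-0.5109, 0.3623, 0.1217) tvec=(-0.1965, -0.0187, 0.8053)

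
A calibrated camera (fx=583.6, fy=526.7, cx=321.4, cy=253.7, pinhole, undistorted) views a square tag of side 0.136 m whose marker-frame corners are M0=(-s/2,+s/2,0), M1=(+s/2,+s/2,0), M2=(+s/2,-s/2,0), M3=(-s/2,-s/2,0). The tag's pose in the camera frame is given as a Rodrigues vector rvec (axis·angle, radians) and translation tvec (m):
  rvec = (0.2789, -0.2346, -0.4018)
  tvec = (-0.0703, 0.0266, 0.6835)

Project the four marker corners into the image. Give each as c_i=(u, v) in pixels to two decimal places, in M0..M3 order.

Intrinsics K: fx=583.6, fy=526.7, cx=321.4, cy=253.7
Marker side s = 0.136 m; corners in marker frame (Z=0):
  M0 = (-0.0680, +0.0680, 0)
  M1 = (+0.0680, +0.0680, 0)
  M2 = (+0.0680, -0.0680, 0)
  M3 = (-0.0680, -0.0680, 0)
rvec = (0.2789, -0.2346, -0.4018), |rvec| = θ = 0.54246 rad = 31.081°
Rodrigues: sinθ=0.51625, 1−cosθ=0.14356; R = I + sinθ·[k]× + (1−cosθ)·[k]×²:
    [+0.89439 +0.35046 -0.27793]
    [-0.41430 +0.88329 -0.21943]
    [+0.16859 +0.31141 +0.93520]
t = (-0.0703, 0.0266, 0.6835) m
M0: Pc = R·M0+t = (-0.10729, +0.11484, +0.69321); u = 583.6·(-0.10729)/0.69321 + 321.4 = 231.0773, v = 526.7·(+0.11484)/0.69321 + 253.7 = 340.9523
M1: Pc = R·M1+t = (+0.01435, +0.05849, +0.71614); u = 583.6·(+0.01435)/0.71614 + 321.4 = 333.0940, v = 526.7·(+0.05849)/0.71614 + 253.7 = 296.7185
M2: Pc = R·M2+t = (-0.03331, -0.06164, +0.67379); u = 583.6·(-0.03331)/0.67379 + 321.4 = 292.5461, v = 526.7·(-0.06164)/0.67379 + 253.7 = 205.5189
M3: Pc = R·M3+t = (-0.15495, -0.00529, +0.65086); u = 583.6·(-0.15495)/0.65086 + 321.4 = 182.4628, v = 526.7·(-0.00529)/0.65086 + 253.7 = 249.4182

c0=(231.08, 340.95) c1=(333.09, 296.72) c2=(292.55, 205.52) c3=(182.46, 249.42)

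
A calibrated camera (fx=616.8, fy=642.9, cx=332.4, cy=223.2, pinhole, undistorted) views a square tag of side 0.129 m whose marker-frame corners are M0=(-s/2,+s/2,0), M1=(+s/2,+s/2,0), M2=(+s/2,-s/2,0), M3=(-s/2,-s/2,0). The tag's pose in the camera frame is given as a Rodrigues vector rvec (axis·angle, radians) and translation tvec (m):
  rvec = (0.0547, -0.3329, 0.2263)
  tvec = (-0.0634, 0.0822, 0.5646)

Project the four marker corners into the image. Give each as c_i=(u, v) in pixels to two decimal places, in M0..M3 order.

c0=(176.57, 378.34) c1=(312.61, 396.92) c2=(343.71, 259.52) c3=(209.60, 230.08)

Intrinsics K: fx=616.8, fy=642.9, cx=332.4, cy=223.2
Marker side s = 0.129 m; corners in marker frame (Z=0):
  M0 = (-0.0645, +0.0645, 0)
  M1 = (+0.0645, +0.0645, 0)
  M2 = (+0.0645, -0.0645, 0)
  M3 = (-0.0645, -0.0645, 0)
rvec = (0.0547, -0.3329, 0.2263), |rvec| = θ = 0.40623 rad = 23.276°
Rodrigues: sinθ=0.39515, 1−cosθ=0.08138; R = I + sinθ·[k]× + (1−cosθ)·[k]×²:
    [+0.92009 -0.22911 -0.31771]
    [+0.21115 +0.97327 -0.09036]
    [+0.32992 +0.01606 +0.94387]
t = (-0.0634, 0.0822, 0.5646) m
M0: Pc = R·M0+t = (-0.13752, +0.13136, +0.54436); u = 616.8·(-0.13752)/0.54436 + 332.4 = 176.5747, v = 642.9·(+0.13136)/0.54436 + 223.2 = 378.3364
M1: Pc = R·M1+t = (-0.01883, +0.15859, +0.58692); u = 616.8·(-0.01883)/0.58692 + 332.4 = 312.6096, v = 642.9·(+0.15859)/0.58692 + 223.2 = 396.9227
M2: Pc = R·M2+t = (+0.01072, +0.03304, +0.58484); u = 616.8·(+0.01072)/0.58484 + 332.4 = 343.7092, v = 642.9·(+0.03304)/0.58484 + 223.2 = 259.5232
M3: Pc = R·M3+t = (-0.10797, +0.00581, +0.54228); u = 616.8·(-0.10797)/0.54228 + 332.4 = 209.5955, v = 642.9·(+0.00581)/0.54228 + 223.2 = 230.0823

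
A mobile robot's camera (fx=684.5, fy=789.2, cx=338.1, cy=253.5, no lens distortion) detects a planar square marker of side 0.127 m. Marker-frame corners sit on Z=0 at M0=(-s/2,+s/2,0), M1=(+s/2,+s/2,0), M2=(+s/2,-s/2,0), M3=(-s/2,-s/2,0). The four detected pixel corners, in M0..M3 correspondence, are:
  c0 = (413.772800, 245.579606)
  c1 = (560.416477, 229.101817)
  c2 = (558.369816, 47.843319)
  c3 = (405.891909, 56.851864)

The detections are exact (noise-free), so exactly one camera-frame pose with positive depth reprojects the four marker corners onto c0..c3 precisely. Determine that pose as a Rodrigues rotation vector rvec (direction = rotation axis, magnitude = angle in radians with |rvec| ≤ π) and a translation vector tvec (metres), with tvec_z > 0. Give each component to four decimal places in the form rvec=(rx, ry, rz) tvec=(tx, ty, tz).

rvec=(0.1555, -0.1931, -0.0812) tvec=(0.1181, -0.0740, 0.5458)

Intrinsics K: fx=684.5, fy=789.2, cx=338.1, cy=253.5
Marker side s = 0.127 m; corners in marker frame (Z=0):
  M0 = (-0.0635, +0.0635, 0)
  M1 = (+0.0635, +0.0635, 0)
  M2 = (+0.0635, -0.0635, 0)
  M3 = (-0.0635, -0.0635, 0)
Detected image corners:
  c0 = (413.772800, 245.579606) px
  c1 = (560.416477, 229.101817) px
  c2 = (558.369816, 47.843319) px
  c3 = (405.891909, 56.851864) px
Planar DLT: solve 8×8 A·h = b for H (H[2,2]=1):
  H  [+1341.15915 +182.00295 +486.26585]
  H  [-51.89104 +1498.87077 +146.44543]
  H  [+0.33830 +0.29593 +1.00000]
B = K⁻¹H; ‖b₁‖=1.832197, ‖b₂‖=1.832197; λ = 2/(‖b₁‖+‖b₂‖) = 0.545793, sign → tz>0 ⇒ λ=+0.545793
r₁ = λ·B[:,0] = (+0.97818,-0.09520,+0.18464); r₂ = λ·B[:,1] = (+0.06534,+0.98470,+0.16152)
r₃ = r₁×r₂ = (-0.19720,-0.14593,+0.96944); SVD([r₁ r₂ r₃]) → R = UVᵀ:
  R  [+0.97818 +0.06534 -0.19720]
  R  [-0.09520 +0.98470 -0.14593]
  R  [+0.18464 +0.16152 +0.96944]
t = (+0.11814, -0.07404, +0.54579) m
tr R = 2.932331; θ = arccos((tr R − 1)/2) = 0.260872 rad = 14.947°
axis k = ((R−Rᵀ)₃₂, (R−Rᵀ)₁₃, (R−Rᵀ)₂₁) / (2 sinθ) = (+0.596001, -0.740222, -0.311216)
rvec = θ·k = (+0.155480, -0.193103, -0.081187)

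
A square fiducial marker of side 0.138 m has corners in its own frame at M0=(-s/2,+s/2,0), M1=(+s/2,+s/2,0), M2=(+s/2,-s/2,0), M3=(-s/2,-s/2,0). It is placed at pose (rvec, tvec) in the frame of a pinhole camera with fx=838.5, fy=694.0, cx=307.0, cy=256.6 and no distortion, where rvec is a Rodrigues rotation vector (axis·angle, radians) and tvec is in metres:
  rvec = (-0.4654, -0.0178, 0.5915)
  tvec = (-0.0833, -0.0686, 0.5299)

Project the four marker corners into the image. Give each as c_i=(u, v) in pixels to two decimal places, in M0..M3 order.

c0=(14.09, 180.73) c1=(200.38, 283.52) c2=(323.68, 153.88) c3=(153.32, 65.41)

Intrinsics K: fx=838.5, fy=694.0, cx=307.0, cy=256.6
Marker side s = 0.138 m; corners in marker frame (Z=0):
  M0 = (-0.0690, +0.0690, 0)
  M1 = (+0.0690, +0.0690, 0)
  M2 = (+0.0690, -0.0690, 0)
  M3 = (-0.0690, -0.0690, 0)
rvec = (-0.4654, -0.0178, 0.5915), |rvec| = θ = 0.75285 rad = 43.135°
Rodrigues: sinθ=0.68372, 1−cosθ=0.27026; R = I + sinθ·[k]× + (1−cosθ)·[k]×²:
    [+0.83302 -0.53324 -0.14743]
    [+0.54114 +0.72989 +0.41765]
    [-0.11510 -0.42769 +0.89657]
t = (-0.0833, -0.0686, 0.5299) m
M0: Pc = R·M0+t = (-0.17757, -0.05558, +0.50833); u = 838.5·(-0.17757)/0.50833 + 307.0 = 14.0928, v = 694.0·(-0.05558)/0.50833 + 256.6 = 180.7250
M1: Pc = R·M1+t = (-0.06261, +0.01910, +0.49245); u = 838.5·(-0.06261)/0.49245 + 307.0 = 200.3845, v = 694.0·(+0.01910)/0.49245 + 256.6 = 283.5188
M2: Pc = R·M2+t = (+0.01097, -0.08162, +0.55147); u = 838.5·(+0.01097)/0.55147 + 307.0 = 323.6824, v = 694.0·(-0.08162)/0.55147 + 256.6 = 153.8794
M3: Pc = R·M3+t = (-0.10399, -0.15630, +0.56735); u = 838.5·(-0.10399)/0.56735 + 307.0 = 153.3185, v = 694.0·(-0.15630)/0.56735 + 256.6 = 65.4084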